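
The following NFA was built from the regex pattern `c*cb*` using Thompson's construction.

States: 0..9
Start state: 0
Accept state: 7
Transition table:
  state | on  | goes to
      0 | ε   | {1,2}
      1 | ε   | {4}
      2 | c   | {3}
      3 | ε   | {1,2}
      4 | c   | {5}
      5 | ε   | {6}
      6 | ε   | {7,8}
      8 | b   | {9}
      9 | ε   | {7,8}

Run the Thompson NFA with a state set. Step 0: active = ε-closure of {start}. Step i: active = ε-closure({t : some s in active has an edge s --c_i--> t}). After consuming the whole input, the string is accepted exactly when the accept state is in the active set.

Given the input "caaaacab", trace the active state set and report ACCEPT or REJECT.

initial (ε-close {0}): {0,1,2,4}
'c' @ 1: {1,2,3,4,5,6,7,8}  (accept∈set)
'a' @ 2: {}  — dead — no transitions
rest 'aaacab' ignored (set empty)
end set {} — state 7 not in

Answer: REJECT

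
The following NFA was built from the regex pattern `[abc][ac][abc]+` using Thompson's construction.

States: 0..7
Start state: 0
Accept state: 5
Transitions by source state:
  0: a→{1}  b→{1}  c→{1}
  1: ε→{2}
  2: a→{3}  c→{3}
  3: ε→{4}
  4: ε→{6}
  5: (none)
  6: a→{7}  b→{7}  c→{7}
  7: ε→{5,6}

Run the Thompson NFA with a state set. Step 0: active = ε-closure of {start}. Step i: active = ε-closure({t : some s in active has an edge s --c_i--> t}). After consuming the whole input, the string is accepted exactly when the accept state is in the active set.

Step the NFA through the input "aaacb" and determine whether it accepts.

initial (ε-close {0}): {0}
'a' @ 1: {1,2}
'a' @ 2: {3,4,6}
'a' @ 3: {5,6,7}  ✓accept
'c' @ 4: {5,6,7}  ✓accept
'b' @ 5: {5,6,7}  ✓accept
end set {5,6,7} — state 5 in

Answer: ACCEPT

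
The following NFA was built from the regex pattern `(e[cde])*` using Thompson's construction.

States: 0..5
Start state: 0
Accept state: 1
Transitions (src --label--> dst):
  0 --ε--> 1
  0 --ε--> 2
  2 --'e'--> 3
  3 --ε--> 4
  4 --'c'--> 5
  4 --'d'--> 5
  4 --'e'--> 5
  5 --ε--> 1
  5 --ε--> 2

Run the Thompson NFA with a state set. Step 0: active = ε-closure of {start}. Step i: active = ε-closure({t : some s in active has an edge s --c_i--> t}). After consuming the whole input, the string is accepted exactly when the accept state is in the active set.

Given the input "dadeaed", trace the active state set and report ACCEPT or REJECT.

Answer: REJECT

Steps:
S₀ = ε-closure({0}) = {0,1,2}
'd' @ 1: {}  — no active states
rest 'adeaed' ignored (set empty)
final: {}; accept 1 not in set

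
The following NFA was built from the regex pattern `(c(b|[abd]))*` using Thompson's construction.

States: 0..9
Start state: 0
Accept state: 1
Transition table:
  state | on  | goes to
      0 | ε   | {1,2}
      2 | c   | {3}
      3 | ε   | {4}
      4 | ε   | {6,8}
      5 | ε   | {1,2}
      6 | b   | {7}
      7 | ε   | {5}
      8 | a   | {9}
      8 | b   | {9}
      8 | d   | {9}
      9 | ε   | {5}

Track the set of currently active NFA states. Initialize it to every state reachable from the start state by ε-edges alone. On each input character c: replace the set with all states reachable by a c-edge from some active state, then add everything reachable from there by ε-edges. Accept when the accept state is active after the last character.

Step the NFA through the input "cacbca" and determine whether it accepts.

Answer: ACCEPT

Steps:
initial (ε-close {0}): {0,1,2}
'c' @ 1: {3,4,6,8}
'a' @ 2: {1,2,5,9}  (accept∈set)
'c' @ 3: {3,4,6,8}
'b' @ 4: {1,2,5,7,9}  (accept∈set)
'c' @ 5: {3,4,6,8}
'a' @ 6: {1,2,5,9}  (accept∈set)
after full input: {1,2,5,9}  (accept=1 in)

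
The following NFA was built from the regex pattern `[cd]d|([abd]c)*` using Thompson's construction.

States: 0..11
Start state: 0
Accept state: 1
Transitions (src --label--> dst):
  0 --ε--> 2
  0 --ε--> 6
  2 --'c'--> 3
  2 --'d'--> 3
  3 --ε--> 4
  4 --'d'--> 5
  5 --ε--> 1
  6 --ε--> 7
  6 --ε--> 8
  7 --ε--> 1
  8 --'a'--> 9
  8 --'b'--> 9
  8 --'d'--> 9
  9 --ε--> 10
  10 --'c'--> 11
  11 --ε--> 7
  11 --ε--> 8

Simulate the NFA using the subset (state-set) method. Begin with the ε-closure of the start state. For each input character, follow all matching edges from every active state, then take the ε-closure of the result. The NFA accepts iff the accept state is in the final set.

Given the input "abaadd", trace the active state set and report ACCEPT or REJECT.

initial (ε-close {0}): {0,1,2,6,7,8}
'a' @ 1: {9,10}
'b' @ 2: {}  — dead — no transitions
rest 'aadd' ignored (set empty)
end set {} — state 1 not in

Answer: REJECT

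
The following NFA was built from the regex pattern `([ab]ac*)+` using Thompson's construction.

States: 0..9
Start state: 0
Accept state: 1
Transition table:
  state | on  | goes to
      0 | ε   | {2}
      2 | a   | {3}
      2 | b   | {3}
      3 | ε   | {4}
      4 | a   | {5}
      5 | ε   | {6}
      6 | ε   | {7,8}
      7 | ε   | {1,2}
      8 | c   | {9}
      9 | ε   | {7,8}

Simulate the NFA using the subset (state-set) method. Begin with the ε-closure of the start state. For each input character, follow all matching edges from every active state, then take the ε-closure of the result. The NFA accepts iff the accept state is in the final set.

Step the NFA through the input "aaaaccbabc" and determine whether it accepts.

initial (ε-close {0}): {0,2}
'a' @ 1: {3,4}
'a' @ 2: {1,2,5,6,7,8}  ✓accept
'a' @ 3: {3,4}
'a' @ 4: {1,2,5,6,7,8}  ✓accept
'c' @ 5: {1,2,7,8,9}  ✓accept
'c' @ 6: {1,2,7,8,9}  ✓accept
'b' @ 7: {3,4}
'a' @ 8: {1,2,5,6,7,8}  ✓accept
'b' @ 9: {3,4}
'c' @ 10: {}  — state set empty
final: {}; accept 1 not in set

Answer: REJECT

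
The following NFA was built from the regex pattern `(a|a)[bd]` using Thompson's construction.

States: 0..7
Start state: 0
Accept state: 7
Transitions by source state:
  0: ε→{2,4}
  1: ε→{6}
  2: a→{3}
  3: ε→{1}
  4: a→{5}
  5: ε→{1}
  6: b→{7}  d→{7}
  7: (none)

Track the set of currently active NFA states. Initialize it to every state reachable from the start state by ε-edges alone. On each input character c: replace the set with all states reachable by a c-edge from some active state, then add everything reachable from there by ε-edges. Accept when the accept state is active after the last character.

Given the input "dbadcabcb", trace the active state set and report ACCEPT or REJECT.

Answer: REJECT

Trace:
S₀ = ε-closure({0}) = {0,2,4}
'd' @ 1: {}  — no active states
rest 'badcabcb' ignored (set empty)
final: {}; accept 7 not in set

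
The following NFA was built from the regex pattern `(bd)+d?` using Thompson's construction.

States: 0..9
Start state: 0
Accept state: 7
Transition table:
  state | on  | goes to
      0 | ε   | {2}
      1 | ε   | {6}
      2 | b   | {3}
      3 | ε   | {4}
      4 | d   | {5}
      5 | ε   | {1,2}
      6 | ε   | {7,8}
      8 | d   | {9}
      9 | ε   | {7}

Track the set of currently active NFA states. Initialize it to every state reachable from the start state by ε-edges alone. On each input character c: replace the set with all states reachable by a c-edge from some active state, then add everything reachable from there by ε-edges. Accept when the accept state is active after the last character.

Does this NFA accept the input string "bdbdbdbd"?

Answer: ACCEPT

Steps:
start: ε-closure({0}) = {0,2}
'b' @ 1: {3,4}
'd' @ 2: {1,2,5,6,7,8}  ✓accept
'b' @ 3: {3,4}
'd' @ 4: {1,2,5,6,7,8}  ✓accept
'b' @ 5: {3,4}
'd' @ 6: {1,2,5,6,7,8}  ✓accept
'b' @ 7: {3,4}
'd' @ 8: {1,2,5,6,7,8}  ✓accept
after full input: {1,2,5,6,7,8}  (accept=7 in)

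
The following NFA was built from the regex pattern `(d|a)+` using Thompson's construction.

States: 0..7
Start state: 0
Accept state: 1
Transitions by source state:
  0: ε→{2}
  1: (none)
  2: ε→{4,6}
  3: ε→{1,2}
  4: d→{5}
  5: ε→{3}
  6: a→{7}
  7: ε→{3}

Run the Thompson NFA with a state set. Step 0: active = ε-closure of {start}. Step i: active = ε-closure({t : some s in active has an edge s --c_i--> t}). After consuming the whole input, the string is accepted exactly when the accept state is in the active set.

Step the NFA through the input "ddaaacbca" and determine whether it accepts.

S₀ = ε-closure({0}) = {0,2,4,6}
'd' @ 1: {1,2,3,4,5,6}  ✓accept
'd' @ 2: {1,2,3,4,5,6}  ✓accept
'a' @ 3: {1,2,3,4,6,7}  ✓accept
'a' @ 4: {1,2,3,4,6,7}  ✓accept
'a' @ 5: {1,2,3,4,6,7}  ✓accept
'c' @ 6: {}  — dead — no transitions
rest 'bca' ignored (set empty)
final: {}; accept 1 not in set

Answer: REJECT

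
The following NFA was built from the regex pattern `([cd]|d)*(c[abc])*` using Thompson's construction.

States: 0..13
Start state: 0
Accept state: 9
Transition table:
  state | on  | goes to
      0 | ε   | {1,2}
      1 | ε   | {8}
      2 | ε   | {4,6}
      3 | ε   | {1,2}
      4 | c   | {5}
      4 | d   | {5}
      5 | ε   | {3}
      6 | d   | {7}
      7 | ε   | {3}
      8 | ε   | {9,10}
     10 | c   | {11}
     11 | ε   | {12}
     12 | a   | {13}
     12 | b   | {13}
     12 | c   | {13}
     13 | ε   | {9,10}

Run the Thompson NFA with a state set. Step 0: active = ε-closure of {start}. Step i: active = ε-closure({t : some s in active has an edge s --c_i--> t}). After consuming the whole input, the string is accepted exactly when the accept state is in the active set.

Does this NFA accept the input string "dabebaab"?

start: ε-closure({0}) = {0,1,2,4,6,8,9,10}
'd' @ 1: {1,2,3,4,5,6,7,8,9,10}  ✓accept
'a' @ 2: {}  — state set empty
rest 'bebaab' ignored (set empty)
end set {} — state 9 not in

Answer: REJECT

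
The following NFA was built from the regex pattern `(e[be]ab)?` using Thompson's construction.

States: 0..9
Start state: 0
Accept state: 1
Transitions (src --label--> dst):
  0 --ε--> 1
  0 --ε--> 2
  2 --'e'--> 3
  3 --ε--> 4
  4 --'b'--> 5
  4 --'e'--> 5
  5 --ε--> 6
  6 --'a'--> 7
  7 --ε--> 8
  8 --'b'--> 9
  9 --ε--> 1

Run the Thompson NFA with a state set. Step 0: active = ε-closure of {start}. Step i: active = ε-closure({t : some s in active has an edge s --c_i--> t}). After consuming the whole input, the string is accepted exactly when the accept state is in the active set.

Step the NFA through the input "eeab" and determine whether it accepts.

Answer: ACCEPT

Trace:
S₀ = ε-closure({0}) = {0,1,2}
'e' @ 1: {3,4}
'e' @ 2: {5,6}
'a' @ 3: {7,8}
'b' @ 4: {1,9}  [accepting]
final: {1,9}; accept 1 in set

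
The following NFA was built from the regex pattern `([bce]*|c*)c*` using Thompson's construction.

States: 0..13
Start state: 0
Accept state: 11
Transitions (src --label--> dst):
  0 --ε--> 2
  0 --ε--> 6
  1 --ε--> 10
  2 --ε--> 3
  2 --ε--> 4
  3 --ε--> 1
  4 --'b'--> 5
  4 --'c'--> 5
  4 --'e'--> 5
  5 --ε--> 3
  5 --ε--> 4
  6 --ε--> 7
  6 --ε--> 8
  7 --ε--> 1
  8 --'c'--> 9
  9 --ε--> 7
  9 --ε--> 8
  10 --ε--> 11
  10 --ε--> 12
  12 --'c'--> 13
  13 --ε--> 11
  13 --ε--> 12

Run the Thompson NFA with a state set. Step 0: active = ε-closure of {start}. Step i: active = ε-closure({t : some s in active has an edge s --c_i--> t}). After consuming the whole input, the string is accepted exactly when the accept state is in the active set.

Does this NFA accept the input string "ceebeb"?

Answer: ACCEPT

Trace:
start: ε-closure({0}) = {0,1,2,3,4,6,7,8,10,11,12}
'c' @ 1: {1,3,4,5,7,8,9,10,11,12,13}  (accept∈set)
'e' @ 2: {1,3,4,5,10,11,12}  (accept∈set)
'e' @ 3: {1,3,4,5,10,11,12}  (accept∈set)
'b' @ 4: {1,3,4,5,10,11,12}  (accept∈set)
'e' @ 5: {1,3,4,5,10,11,12}  (accept∈set)
'b' @ 6: {1,3,4,5,10,11,12}  (accept∈set)
final: {1,3,4,5,10,11,12}; accept 11 in set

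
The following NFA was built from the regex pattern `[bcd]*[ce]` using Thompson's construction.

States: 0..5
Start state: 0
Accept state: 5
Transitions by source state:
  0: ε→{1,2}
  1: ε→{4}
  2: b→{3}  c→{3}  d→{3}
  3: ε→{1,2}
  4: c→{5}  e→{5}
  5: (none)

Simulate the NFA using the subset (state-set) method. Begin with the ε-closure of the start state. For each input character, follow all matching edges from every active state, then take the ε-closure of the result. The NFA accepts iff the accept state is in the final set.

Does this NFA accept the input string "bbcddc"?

start: ε-closure({0}) = {0,1,2,4}
'b' @ 1: {1,2,3,4}
'b' @ 2: {1,2,3,4}
'c' @ 3: {1,2,3,4,5}  (accept∈set)
'd' @ 4: {1,2,3,4}
'd' @ 5: {1,2,3,4}
'c' @ 6: {1,2,3,4,5}  (accept∈set)
final: {1,2,3,4,5}; accept 5 in set

Answer: ACCEPT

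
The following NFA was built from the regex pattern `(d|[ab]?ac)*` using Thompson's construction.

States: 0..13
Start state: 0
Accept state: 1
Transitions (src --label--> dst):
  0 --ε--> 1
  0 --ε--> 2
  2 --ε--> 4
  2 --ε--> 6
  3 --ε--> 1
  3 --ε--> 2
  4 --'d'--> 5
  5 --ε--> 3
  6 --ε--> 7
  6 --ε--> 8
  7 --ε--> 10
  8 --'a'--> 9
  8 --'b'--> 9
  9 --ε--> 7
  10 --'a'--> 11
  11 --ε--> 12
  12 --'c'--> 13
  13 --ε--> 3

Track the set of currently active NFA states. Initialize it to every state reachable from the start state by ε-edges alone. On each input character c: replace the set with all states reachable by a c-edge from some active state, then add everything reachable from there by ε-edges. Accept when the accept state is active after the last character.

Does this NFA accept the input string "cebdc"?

Answer: REJECT

Trace:
S₀ = ε-closure({0}) = {0,1,2,4,6,7,8,10}
'c' @ 1: {}  — no active states
rest 'ebdc' ignored (set empty)
after full input: {}  (accept=1 not in)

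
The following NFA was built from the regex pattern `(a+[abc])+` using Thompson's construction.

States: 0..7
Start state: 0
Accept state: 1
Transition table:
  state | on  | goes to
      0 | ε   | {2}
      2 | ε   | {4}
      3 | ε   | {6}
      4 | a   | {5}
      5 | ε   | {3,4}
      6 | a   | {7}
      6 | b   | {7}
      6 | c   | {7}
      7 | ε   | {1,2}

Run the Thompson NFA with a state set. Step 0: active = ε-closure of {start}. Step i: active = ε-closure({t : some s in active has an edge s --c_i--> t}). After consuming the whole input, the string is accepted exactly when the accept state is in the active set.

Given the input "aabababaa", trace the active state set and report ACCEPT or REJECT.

Answer: ACCEPT

Steps:
initial (ε-close {0}): {0,2,4}
'a' @ 1: {3,4,5,6}
'a' @ 2: {1,2,3,4,5,6,7}  (accept∈set)
'b' @ 3: {1,2,4,7}  (accept∈set)
'a' @ 4: {3,4,5,6}
'b' @ 5: {1,2,4,7}  (accept∈set)
'a' @ 6: {3,4,5,6}
'b' @ 7: {1,2,4,7}  (accept∈set)
'a' @ 8: {3,4,5,6}
'a' @ 9: {1,2,3,4,5,6,7}  (accept∈set)
final: {1,2,3,4,5,6,7}; accept 1 in set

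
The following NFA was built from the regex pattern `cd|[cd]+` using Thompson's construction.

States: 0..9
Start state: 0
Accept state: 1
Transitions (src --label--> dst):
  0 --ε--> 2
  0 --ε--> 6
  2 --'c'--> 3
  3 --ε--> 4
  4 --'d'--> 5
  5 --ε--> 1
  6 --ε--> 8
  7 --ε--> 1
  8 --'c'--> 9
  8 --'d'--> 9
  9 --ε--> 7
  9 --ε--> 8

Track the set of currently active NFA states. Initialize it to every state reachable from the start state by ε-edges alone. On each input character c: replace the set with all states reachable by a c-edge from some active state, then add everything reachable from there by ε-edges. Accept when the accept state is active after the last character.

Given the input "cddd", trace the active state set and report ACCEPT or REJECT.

Answer: ACCEPT

Derivation:
S₀ = ε-closure({0}) = {0,2,6,8}
'c' @ 1: {1,3,4,7,8,9}  (accept∈set)
'd' @ 2: {1,5,7,8,9}  (accept∈set)
'd' @ 3: {1,7,8,9}  (accept∈set)
'd' @ 4: {1,7,8,9}  (accept∈set)
end set {1,7,8,9} — state 1 in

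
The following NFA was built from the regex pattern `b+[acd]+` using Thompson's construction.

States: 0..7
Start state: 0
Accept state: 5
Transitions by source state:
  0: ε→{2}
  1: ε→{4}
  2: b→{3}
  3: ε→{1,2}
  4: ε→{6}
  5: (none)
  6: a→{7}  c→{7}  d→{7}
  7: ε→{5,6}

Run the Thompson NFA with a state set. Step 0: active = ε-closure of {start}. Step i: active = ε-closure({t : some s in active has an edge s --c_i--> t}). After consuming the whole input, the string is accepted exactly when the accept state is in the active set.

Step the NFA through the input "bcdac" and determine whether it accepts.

start: ε-closure({0}) = {0,2}
'b' @ 1: {1,2,3,4,6}
'c' @ 2: {5,6,7}  (accept∈set)
'd' @ 3: {5,6,7}  (accept∈set)
'a' @ 4: {5,6,7}  (accept∈set)
'c' @ 5: {5,6,7}  (accept∈set)
final: {5,6,7}; accept 5 in set

Answer: ACCEPT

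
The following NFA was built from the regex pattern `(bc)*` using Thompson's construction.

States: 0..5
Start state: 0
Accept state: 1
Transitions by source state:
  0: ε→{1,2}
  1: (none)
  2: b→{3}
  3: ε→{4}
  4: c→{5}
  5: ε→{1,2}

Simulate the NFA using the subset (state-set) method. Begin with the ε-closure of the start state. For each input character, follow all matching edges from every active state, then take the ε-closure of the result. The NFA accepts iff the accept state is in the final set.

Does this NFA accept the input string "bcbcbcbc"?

start: ε-closure({0}) = {0,1,2}
'b' @ 1: {3,4}
'c' @ 2: {1,2,5}  ✓accept
'b' @ 3: {3,4}
'c' @ 4: {1,2,5}  ✓accept
'b' @ 5: {3,4}
'c' @ 6: {1,2,5}  ✓accept
'b' @ 7: {3,4}
'c' @ 8: {1,2,5}  ✓accept
after full input: {1,2,5}  (accept=1 in)

Answer: ACCEPT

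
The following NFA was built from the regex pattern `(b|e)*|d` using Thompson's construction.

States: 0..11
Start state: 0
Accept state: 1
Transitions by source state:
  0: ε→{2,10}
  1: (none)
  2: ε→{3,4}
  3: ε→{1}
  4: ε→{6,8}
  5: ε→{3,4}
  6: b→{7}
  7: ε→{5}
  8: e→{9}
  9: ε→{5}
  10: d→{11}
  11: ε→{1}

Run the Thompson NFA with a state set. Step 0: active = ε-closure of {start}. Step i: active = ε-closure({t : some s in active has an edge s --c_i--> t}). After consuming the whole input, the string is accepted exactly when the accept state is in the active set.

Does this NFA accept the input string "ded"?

start: ε-closure({0}) = {0,1,2,3,4,6,8,10}
'd' @ 1: {1,11}  ✓accept
'e' @ 2: {}  — state set empty
rest 'd' ignored (set empty)
after full input: {}  (accept=1 not in)

Answer: REJECT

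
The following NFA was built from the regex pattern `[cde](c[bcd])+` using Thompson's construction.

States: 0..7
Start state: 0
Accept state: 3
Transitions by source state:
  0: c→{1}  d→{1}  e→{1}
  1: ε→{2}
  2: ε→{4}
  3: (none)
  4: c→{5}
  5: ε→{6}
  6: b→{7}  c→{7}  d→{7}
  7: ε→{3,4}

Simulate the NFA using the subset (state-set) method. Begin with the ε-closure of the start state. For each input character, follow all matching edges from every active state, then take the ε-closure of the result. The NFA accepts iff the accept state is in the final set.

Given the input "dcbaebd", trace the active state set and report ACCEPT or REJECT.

start: ε-closure({0}) = {0}
'd' @ 1: {1,2,4}
'c' @ 2: {5,6}
'b' @ 3: {3,4,7}  [accepting]
'a' @ 4: {}  — state set empty
rest 'ebd' ignored (set empty)
final: {}; accept 3 not in set

Answer: REJECT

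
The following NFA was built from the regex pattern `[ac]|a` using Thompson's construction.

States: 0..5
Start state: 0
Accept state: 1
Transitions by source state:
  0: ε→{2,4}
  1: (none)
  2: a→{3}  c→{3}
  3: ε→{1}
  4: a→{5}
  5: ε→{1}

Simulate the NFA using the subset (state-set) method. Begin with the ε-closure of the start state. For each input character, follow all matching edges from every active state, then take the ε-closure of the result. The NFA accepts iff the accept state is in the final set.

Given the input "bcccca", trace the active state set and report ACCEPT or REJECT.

initial (ε-close {0}): {0,2,4}
'b' @ 1: {}  — dead — no transitions
rest 'cccca' ignored (set empty)
after full input: {}  (accept=1 not in)

Answer: REJECT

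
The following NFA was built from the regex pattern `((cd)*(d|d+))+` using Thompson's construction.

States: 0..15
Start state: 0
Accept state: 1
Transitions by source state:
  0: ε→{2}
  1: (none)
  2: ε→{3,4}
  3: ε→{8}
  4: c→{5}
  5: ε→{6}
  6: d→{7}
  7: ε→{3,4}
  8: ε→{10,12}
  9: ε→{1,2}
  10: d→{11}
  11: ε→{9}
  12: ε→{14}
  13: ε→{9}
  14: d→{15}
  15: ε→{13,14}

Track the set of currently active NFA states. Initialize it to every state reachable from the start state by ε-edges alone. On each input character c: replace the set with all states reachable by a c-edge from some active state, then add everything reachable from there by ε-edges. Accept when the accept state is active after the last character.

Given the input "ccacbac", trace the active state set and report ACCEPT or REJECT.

Answer: REJECT

Steps:
initial (ε-close {0}): {0,2,3,4,8,10,12,14}
'c' @ 1: {5,6}
'c' @ 2: {}  — no active states
rest 'acbac' ignored (set empty)
end set {} — state 1 not in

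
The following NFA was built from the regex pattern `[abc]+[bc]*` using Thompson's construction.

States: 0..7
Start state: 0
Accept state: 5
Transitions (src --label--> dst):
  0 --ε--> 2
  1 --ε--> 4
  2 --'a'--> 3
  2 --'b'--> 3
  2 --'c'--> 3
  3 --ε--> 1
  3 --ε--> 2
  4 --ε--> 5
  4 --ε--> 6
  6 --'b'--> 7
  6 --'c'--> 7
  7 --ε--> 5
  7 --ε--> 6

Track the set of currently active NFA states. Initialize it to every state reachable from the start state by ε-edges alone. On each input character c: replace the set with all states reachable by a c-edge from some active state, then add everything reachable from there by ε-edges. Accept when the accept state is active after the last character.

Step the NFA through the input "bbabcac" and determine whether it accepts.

Answer: ACCEPT

Trace:
S₀ = ε-closure({0}) = {0,2}
'b' @ 1: {1,2,3,4,5,6}  (accept∈set)
'b' @ 2: {1,2,3,4,5,6,7}  (accept∈set)
'a' @ 3: {1,2,3,4,5,6}  (accept∈set)
'b' @ 4: {1,2,3,4,5,6,7}  (accept∈set)
'c' @ 5: {1,2,3,4,5,6,7}  (accept∈set)
'a' @ 6: {1,2,3,4,5,6}  (accept∈set)
'c' @ 7: {1,2,3,4,5,6,7}  (accept∈set)
final: {1,2,3,4,5,6,7}; accept 5 in set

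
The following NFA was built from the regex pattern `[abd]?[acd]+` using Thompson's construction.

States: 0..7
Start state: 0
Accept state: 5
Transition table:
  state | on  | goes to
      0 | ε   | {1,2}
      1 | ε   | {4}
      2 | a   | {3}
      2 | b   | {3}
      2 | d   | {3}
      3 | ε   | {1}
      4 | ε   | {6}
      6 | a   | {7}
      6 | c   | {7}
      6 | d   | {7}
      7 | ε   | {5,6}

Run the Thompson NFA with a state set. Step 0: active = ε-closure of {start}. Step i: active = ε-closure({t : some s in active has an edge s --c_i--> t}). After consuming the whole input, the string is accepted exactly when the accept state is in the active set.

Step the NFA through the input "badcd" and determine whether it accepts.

initial (ε-close {0}): {0,1,2,4,6}
'b' @ 1: {1,3,4,6}
'a' @ 2: {5,6,7}  ✓accept
'd' @ 3: {5,6,7}  ✓accept
'c' @ 4: {5,6,7}  ✓accept
'd' @ 5: {5,6,7}  ✓accept
end set {5,6,7} — state 5 in

Answer: ACCEPT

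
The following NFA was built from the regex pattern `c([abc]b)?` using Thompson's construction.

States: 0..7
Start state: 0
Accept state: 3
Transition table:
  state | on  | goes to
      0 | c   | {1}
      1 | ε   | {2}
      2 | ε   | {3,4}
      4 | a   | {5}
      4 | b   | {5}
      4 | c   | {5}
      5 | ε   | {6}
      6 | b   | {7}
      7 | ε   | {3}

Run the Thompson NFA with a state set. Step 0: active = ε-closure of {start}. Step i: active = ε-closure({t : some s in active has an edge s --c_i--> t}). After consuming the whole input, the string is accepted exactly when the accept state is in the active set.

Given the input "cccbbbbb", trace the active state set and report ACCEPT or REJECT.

Answer: REJECT

Trace:
S₀ = ε-closure({0}) = {0}
'c' @ 1: {1,2,3,4}  [accepting]
'c' @ 2: {5,6}
'c' @ 3: {}  — state set empty
rest 'bbbbb' ignored (set empty)
end set {} — state 3 not in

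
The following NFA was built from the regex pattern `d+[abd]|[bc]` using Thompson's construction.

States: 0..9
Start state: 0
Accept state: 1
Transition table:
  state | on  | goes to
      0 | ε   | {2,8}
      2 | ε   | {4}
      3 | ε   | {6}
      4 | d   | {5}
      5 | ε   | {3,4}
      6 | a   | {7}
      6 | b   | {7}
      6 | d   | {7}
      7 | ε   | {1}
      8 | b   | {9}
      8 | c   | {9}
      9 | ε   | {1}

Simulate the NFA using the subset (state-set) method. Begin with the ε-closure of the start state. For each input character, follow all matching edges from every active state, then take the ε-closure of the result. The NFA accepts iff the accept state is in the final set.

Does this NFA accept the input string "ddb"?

initial (ε-close {0}): {0,2,4,8}
'd' @ 1: {3,4,5,6}
'd' @ 2: {1,3,4,5,6,7}  [accepting]
'b' @ 3: {1,7}  [accepting]
after full input: {1,7}  (accept=1 in)

Answer: ACCEPT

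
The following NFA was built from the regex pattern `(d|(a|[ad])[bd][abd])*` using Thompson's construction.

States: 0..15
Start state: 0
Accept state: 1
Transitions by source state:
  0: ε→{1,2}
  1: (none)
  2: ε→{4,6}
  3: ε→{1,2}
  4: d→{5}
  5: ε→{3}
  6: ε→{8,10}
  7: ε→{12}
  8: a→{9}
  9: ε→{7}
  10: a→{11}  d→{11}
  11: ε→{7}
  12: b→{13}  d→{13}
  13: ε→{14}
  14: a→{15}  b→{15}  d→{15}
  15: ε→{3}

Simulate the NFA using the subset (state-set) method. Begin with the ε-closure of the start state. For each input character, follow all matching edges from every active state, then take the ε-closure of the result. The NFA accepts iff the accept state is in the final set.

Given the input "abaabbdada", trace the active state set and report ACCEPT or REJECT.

Answer: ACCEPT

Derivation:
S₀ = ε-closure({0}) = {0,1,2,4,6,8,10}
'a' @ 1: {7,9,11,12}
'b' @ 2: {13,14}
'a' @ 3: {1,2,3,4,6,8,10,15}  [accepting]
'a' @ 4: {7,9,11,12}
'b' @ 5: {13,14}
'b' @ 6: {1,2,3,4,6,8,10,15}  [accepting]
'd' @ 7: {1,2,3,4,5,6,7,8,10,11,12}  [accepting]
'a' @ 8: {7,9,11,12}
'd' @ 9: {13,14}
'a' @ 10: {1,2,3,4,6,8,10,15}  [accepting]
end set {1,2,3,4,6,8,10,15} — state 1 in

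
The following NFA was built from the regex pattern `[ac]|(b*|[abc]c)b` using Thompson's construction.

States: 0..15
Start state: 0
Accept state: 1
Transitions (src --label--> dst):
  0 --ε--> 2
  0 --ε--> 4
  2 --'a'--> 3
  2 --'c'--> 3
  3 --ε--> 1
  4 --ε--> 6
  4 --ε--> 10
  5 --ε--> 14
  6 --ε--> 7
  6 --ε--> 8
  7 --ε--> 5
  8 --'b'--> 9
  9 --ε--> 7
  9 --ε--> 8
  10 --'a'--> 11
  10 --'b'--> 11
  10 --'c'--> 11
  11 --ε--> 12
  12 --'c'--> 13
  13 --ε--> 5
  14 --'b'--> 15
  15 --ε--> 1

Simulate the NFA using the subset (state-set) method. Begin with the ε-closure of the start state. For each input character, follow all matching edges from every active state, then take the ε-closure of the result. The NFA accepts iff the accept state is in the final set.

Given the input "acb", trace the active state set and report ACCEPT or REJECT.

Answer: ACCEPT

Steps:
S₀ = ε-closure({0}) = {0,2,4,5,6,7,8,10,14}
'a' @ 1: {1,3,11,12}  [accepting]
'c' @ 2: {5,13,14}
'b' @ 3: {1,15}  [accepting]
after full input: {1,15}  (accept=1 in)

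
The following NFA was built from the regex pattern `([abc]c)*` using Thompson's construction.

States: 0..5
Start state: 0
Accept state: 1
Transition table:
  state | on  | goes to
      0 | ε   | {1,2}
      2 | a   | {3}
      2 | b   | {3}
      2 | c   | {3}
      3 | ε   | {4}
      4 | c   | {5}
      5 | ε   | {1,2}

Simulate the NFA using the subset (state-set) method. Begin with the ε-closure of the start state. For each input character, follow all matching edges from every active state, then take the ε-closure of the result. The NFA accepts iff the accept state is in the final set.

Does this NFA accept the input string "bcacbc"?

S₀ = ε-closure({0}) = {0,1,2}
'b' @ 1: {3,4}
'c' @ 2: {1,2,5}  [accepting]
'a' @ 3: {3,4}
'c' @ 4: {1,2,5}  [accepting]
'b' @ 5: {3,4}
'c' @ 6: {1,2,5}  [accepting]
end set {1,2,5} — state 1 in

Answer: ACCEPT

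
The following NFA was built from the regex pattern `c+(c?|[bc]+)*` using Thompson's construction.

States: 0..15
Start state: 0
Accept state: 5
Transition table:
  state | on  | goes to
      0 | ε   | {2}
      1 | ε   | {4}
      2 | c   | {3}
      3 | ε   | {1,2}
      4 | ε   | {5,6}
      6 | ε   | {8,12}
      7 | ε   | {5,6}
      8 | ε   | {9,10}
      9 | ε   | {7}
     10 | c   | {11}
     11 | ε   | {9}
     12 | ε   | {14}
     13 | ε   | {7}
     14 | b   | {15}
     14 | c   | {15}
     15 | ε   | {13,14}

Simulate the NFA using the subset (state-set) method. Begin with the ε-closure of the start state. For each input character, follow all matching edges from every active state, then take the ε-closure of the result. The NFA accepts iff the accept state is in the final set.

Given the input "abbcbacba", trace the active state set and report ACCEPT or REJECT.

Answer: REJECT

Steps:
start: ε-closure({0}) = {0,2}
'a' @ 1: {}  — state set empty
rest 'bbcbacba' ignored (set empty)
after full input: {}  (accept=5 not in)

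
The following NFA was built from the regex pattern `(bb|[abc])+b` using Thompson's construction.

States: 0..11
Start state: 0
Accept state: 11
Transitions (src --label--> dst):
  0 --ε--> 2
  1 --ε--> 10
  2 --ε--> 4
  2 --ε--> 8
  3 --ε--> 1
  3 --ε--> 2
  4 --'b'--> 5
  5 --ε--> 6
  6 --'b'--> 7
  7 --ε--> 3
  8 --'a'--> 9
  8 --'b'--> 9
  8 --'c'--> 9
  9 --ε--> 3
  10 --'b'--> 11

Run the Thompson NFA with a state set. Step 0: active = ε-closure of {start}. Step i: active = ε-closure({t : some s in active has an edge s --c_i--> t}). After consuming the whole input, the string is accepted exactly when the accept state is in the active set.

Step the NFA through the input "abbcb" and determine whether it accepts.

Answer: ACCEPT

Trace:
S₀ = ε-closure({0}) = {0,2,4,8}
'a' @ 1: {1,2,3,4,8,9,10}
'b' @ 2: {1,2,3,4,5,6,8,9,10,11}  (accept∈set)
'b' @ 3: {1,2,3,4,5,6,7,8,9,10,11}  (accept∈set)
'c' @ 4: {1,2,3,4,8,9,10}
'b' @ 5: {1,2,3,4,5,6,8,9,10,11}  (accept∈set)
after full input: {1,2,3,4,5,6,8,9,10,11}  (accept=11 in)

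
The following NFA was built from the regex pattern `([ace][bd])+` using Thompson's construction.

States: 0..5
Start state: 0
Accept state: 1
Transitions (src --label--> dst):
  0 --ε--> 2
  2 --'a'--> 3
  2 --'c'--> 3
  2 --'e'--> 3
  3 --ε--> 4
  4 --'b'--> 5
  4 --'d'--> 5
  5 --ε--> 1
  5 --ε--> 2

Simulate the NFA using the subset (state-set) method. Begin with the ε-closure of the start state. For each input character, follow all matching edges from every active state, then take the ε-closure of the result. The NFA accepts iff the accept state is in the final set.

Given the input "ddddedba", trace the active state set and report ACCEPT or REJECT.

start: ε-closure({0}) = {0,2}
'd' @ 1: {}  — no active states
rest 'dddedba' ignored (set empty)
after full input: {}  (accept=1 not in)

Answer: REJECT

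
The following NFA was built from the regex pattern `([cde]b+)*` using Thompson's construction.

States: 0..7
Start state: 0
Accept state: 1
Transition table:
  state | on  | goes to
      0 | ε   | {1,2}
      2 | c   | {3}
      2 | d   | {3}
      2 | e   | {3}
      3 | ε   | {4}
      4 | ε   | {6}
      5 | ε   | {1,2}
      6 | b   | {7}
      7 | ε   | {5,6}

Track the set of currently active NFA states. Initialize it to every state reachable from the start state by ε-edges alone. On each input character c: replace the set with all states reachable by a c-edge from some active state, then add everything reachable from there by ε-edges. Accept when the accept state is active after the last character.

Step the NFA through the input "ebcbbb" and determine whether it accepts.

Answer: ACCEPT

Trace:
S₀ = ε-closure({0}) = {0,1,2}
'e' @ 1: {3,4,6}
'b' @ 2: {1,2,5,6,7}  (accept∈set)
'c' @ 3: {3,4,6}
'b' @ 4: {1,2,5,6,7}  (accept∈set)
'b' @ 5: {1,2,5,6,7}  (accept∈set)
'b' @ 6: {1,2,5,6,7}  (accept∈set)
after full input: {1,2,5,6,7}  (accept=1 in)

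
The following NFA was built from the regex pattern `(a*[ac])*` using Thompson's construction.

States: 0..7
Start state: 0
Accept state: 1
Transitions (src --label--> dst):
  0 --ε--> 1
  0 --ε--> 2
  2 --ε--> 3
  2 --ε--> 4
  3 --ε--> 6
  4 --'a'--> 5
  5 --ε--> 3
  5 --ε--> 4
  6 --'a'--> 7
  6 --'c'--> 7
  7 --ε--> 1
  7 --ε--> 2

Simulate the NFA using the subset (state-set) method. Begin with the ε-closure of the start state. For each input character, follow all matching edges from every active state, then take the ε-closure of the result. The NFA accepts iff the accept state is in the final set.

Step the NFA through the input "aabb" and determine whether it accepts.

initial (ε-close {0}): {0,1,2,3,4,6}
'a' @ 1: {1,2,3,4,5,6,7}  [accepting]
'a' @ 2: {1,2,3,4,5,6,7}  [accepting]
'b' @ 3: {}  — state set empty
rest 'b' ignored (set empty)
end set {} — state 1 not in

Answer: REJECT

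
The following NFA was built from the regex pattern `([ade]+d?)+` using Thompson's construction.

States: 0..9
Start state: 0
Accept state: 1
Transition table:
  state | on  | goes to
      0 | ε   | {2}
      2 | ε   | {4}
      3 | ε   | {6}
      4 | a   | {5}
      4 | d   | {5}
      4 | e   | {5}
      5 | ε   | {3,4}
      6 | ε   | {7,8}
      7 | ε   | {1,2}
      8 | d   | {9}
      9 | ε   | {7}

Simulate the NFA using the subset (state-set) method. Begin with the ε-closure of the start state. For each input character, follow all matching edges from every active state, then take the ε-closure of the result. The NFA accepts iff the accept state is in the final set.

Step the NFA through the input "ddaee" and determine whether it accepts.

Answer: ACCEPT

Steps:
S₀ = ε-closure({0}) = {0,2,4}
'd' @ 1: {1,2,3,4,5,6,7,8}  ✓accept
'd' @ 2: {1,2,3,4,5,6,7,8,9}  ✓accept
'a' @ 3: {1,2,3,4,5,6,7,8}  ✓accept
'e' @ 4: {1,2,3,4,5,6,7,8}  ✓accept
'e' @ 5: {1,2,3,4,5,6,7,8}  ✓accept
after full input: {1,2,3,4,5,6,7,8}  (accept=1 in)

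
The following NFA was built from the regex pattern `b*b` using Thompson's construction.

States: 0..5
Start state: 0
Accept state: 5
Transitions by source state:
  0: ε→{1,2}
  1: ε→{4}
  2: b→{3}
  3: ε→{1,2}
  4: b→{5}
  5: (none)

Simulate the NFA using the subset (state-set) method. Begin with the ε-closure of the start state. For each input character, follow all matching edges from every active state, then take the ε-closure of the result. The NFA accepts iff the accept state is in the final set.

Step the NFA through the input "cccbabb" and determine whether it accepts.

Answer: REJECT

Steps:
initial (ε-close {0}): {0,1,2,4}
'c' @ 1: {}  — dead — no transitions
rest 'ccbabb' ignored (set empty)
final: {}; accept 5 not in set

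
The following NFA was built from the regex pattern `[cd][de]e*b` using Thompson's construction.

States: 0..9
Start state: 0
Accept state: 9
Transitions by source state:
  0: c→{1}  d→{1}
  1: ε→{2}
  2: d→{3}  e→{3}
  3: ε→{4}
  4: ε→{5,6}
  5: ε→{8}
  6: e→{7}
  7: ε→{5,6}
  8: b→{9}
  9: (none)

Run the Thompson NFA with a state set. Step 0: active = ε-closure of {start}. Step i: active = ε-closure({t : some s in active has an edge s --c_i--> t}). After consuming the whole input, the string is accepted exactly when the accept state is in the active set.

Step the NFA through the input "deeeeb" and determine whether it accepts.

Answer: ACCEPT

Steps:
S₀ = ε-closure({0}) = {0}
'd' @ 1: {1,2}
'e' @ 2: {3,4,5,6,8}
'e' @ 3: {5,6,7,8}
'e' @ 4: {5,6,7,8}
'e' @ 5: {5,6,7,8}
'b' @ 6: {9}  ✓accept
final: {9}; accept 9 in set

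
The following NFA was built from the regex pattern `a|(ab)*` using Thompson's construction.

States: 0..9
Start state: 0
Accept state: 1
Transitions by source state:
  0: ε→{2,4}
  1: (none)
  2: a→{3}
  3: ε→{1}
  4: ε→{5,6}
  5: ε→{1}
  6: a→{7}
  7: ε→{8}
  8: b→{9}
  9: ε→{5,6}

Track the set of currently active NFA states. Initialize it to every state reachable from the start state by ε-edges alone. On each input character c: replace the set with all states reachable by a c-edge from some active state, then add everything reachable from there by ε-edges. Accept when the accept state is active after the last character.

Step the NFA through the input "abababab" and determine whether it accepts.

Answer: ACCEPT

Derivation:
S₀ = ε-closure({0}) = {0,1,2,4,5,6}
'a' @ 1: {1,3,7,8}  ✓accept
'b' @ 2: {1,5,6,9}  ✓accept
'a' @ 3: {7,8}
'b' @ 4: {1,5,6,9}  ✓accept
'a' @ 5: {7,8}
'b' @ 6: {1,5,6,9}  ✓accept
'a' @ 7: {7,8}
'b' @ 8: {1,5,6,9}  ✓accept
after full input: {1,5,6,9}  (accept=1 in)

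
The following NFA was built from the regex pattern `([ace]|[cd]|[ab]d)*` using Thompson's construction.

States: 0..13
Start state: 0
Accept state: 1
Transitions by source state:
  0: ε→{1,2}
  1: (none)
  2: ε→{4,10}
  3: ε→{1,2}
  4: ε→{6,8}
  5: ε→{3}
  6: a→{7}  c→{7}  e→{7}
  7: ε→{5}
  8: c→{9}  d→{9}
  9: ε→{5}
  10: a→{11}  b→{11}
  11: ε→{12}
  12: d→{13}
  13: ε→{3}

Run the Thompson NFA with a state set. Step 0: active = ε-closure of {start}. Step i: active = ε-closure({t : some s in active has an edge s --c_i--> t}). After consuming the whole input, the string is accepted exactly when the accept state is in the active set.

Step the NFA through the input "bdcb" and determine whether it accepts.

Answer: REJECT

Trace:
start: ε-closure({0}) = {0,1,2,4,6,8,10}
'b' @ 1: {11,12}
'd' @ 2: {1,2,3,4,6,8,10,13}  (accept∈set)
'c' @ 3: {1,2,3,4,5,6,7,8,9,10}  (accept∈set)
'b' @ 4: {11,12}
after full input: {11,12}  (accept=1 not in)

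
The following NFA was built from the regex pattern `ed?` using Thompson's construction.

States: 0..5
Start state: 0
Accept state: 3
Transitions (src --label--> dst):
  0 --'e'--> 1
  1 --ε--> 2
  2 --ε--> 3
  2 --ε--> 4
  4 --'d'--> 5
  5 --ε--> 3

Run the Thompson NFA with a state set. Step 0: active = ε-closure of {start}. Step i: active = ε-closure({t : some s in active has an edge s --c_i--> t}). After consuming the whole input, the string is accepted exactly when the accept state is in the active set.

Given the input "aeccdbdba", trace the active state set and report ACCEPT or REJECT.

Answer: REJECT

Derivation:
start: ε-closure({0}) = {0}
'a' @ 1: {}  — dead — no transitions
rest 'eccdbdba' ignored (set empty)
after full input: {}  (accept=3 not in)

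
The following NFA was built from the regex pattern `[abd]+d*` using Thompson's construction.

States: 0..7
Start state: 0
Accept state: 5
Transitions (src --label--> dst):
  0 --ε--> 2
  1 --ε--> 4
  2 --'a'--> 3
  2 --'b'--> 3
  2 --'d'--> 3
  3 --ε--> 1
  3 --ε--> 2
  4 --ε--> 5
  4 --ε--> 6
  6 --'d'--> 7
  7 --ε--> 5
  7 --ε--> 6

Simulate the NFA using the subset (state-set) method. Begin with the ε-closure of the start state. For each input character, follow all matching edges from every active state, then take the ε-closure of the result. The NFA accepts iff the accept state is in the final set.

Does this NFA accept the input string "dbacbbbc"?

Answer: REJECT

Derivation:
initial (ε-close {0}): {0,2}
'd' @ 1: {1,2,3,4,5,6}  [accepting]
'b' @ 2: {1,2,3,4,5,6}  [accepting]
'a' @ 3: {1,2,3,4,5,6}  [accepting]
'c' @ 4: {}  — dead — no transitions
rest 'bbbc' ignored (set empty)
after full input: {}  (accept=5 not in)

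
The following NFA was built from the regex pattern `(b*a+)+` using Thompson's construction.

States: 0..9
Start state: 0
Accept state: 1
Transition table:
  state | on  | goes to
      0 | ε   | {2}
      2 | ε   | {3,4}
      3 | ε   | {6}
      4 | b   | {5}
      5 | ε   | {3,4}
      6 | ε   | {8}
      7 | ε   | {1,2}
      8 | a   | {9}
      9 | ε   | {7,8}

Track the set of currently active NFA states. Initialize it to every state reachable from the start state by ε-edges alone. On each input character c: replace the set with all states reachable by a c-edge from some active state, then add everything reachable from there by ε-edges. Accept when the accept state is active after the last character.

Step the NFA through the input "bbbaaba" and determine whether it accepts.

S₀ = ε-closure({0}) = {0,2,3,4,6,8}
'b' @ 1: {3,4,5,6,8}
'b' @ 2: {3,4,5,6,8}
'b' @ 3: {3,4,5,6,8}
'a' @ 4: {1,2,3,4,6,7,8,9}  [accepting]
'a' @ 5: {1,2,3,4,6,7,8,9}  [accepting]
'b' @ 6: {3,4,5,6,8}
'a' @ 7: {1,2,3,4,6,7,8,9}  [accepting]
end set {1,2,3,4,6,7,8,9} — state 1 in

Answer: ACCEPT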